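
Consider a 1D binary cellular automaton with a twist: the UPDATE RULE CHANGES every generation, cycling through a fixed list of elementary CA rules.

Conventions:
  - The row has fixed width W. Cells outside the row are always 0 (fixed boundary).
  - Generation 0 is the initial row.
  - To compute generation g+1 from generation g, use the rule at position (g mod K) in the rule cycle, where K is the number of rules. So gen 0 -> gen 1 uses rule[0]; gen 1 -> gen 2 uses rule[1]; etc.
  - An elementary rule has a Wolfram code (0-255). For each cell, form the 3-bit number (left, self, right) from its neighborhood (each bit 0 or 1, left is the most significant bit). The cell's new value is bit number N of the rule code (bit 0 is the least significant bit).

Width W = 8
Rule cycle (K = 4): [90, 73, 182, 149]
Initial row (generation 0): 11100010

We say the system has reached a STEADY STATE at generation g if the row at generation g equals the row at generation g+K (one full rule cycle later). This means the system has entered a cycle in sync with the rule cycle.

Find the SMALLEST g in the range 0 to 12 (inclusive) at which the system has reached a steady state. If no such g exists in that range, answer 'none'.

Answer: 4

Derivation:
Gen 0: 11100010
Gen 1 (rule 90): 10110101
Gen 2 (rule 73): 00110000
Gen 3 (rule 182): 01001000
Gen 4 (rule 149): 01101111
Gen 5 (rule 90): 11101001
Gen 6 (rule 73): 10100000
Gen 7 (rule 182): 11110000
Gen 8 (rule 149): 01101111
Gen 9 (rule 90): 11101001
Gen 10 (rule 73): 10100000
Gen 11 (rule 182): 11110000
Gen 12 (rule 149): 01101111
Gen 13 (rule 90): 11101001
Gen 14 (rule 73): 10100000
Gen 15 (rule 182): 11110000
Gen 16 (rule 149): 01101111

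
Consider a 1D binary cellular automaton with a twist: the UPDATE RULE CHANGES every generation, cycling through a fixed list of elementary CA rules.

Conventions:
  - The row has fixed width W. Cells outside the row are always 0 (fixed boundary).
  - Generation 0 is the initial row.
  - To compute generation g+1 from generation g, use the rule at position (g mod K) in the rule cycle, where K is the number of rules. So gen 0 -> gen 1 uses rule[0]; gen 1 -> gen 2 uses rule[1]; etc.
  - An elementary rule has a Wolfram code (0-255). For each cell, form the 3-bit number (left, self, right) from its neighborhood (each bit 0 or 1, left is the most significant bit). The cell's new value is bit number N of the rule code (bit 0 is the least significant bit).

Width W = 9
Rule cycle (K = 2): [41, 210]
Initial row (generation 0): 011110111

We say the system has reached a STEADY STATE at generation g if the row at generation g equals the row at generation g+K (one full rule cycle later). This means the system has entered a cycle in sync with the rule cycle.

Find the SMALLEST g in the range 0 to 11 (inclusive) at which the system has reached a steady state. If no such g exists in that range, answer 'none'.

Gen 0: 011110111
Gen 1 (rule 41): 010001100
Gen 2 (rule 210): 101010110
Gen 3 (rule 41): 010101100
Gen 4 (rule 210): 100000110
Gen 5 (rule 41): 001110100
Gen 6 (rule 210): 010110010
Gen 7 (rule 41): 001100000
Gen 8 (rule 210): 010110000
Gen 9 (rule 41): 001100111
Gen 10 (rule 210): 010111011
Gen 11 (rule 41): 001100110
Gen 12 (rule 210): 010111011
Gen 13 (rule 41): 001100110

Answer: 10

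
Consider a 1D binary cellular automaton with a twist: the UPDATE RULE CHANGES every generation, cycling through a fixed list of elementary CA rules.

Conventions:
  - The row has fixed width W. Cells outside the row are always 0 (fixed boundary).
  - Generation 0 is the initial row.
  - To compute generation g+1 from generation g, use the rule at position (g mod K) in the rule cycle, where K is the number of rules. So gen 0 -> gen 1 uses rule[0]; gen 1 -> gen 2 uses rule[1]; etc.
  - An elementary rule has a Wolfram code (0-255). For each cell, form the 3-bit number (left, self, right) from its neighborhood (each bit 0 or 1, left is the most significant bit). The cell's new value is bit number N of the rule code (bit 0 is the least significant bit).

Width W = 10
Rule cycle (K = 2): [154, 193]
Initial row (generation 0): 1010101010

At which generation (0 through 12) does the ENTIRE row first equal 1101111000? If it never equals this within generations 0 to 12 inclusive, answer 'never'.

Answer: never

Derivation:
Gen 0: 1010101010
Gen 1 (rule 154): 0000000001
Gen 2 (rule 193): 1111111100
Gen 3 (rule 154): 1111111010
Gen 4 (rule 193): 0111111000
Gen 5 (rule 154): 1111110100
Gen 6 (rule 193): 0111110001
Gen 7 (rule 154): 1111101010
Gen 8 (rule 193): 0111100000
Gen 9 (rule 154): 1111010000
Gen 10 (rule 193): 0111000111
Gen 11 (rule 154): 1110101110
Gen 12 (rule 193): 0110000110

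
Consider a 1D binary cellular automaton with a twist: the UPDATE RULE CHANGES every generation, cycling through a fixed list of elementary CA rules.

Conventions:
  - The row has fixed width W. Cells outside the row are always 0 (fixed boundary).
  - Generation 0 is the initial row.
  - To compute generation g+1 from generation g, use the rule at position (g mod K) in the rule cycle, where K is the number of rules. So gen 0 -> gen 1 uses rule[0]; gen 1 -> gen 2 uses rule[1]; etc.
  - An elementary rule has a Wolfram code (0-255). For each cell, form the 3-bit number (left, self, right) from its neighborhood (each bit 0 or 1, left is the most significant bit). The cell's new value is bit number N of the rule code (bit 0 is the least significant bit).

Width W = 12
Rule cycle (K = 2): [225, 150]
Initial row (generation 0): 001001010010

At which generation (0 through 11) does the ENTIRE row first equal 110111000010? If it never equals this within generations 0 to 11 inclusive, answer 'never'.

Answer: 4

Derivation:
Gen 0: 001001010010
Gen 1 (rule 225): 100000100000
Gen 2 (rule 150): 110001110000
Gen 3 (rule 225): 010100110111
Gen 4 (rule 150): 110111000010
Gen 5 (rule 225): 011011011000
Gen 6 (rule 150): 100000000100
Gen 7 (rule 225): 001111110001
Gen 8 (rule 150): 010111101011
Gen 9 (rule 225): 001011110101
Gen 10 (rule 150): 011001100101
Gen 11 (rule 225): 001000100010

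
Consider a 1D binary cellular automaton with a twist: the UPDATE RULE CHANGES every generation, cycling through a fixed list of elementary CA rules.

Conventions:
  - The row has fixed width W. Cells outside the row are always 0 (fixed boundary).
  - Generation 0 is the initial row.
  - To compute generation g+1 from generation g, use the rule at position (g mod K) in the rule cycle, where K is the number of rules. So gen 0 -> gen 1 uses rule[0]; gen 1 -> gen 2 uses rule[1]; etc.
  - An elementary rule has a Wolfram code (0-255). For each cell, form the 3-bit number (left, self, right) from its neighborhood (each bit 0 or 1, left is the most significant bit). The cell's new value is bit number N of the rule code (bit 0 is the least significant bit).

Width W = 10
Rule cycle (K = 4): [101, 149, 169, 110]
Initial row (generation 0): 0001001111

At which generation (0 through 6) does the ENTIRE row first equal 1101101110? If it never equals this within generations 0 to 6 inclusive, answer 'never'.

Answer: never

Derivation:
Gen 0: 0001001111
Gen 1 (rule 101): 1101000001
Gen 2 (rule 149): 0001111101
Gen 3 (rule 169): 1101111010
Gen 4 (rule 110): 1111001110
Gen 5 (rule 101): 0001000010
Gen 6 (rule 149): 1101111011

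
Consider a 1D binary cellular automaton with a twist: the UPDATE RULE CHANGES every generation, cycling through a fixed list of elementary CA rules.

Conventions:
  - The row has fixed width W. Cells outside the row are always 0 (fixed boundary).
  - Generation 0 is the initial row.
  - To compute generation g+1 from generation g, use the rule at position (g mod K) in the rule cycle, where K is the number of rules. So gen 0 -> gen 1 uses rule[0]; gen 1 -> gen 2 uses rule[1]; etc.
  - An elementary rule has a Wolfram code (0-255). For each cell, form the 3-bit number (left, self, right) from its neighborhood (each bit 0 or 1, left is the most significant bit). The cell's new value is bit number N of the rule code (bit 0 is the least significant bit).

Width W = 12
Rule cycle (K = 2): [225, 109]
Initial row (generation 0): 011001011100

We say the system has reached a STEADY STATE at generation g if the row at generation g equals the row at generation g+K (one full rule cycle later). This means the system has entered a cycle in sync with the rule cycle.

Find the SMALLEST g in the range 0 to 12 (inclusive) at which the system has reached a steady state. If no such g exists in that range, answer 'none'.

Answer: none

Derivation:
Gen 0: 011001011100
Gen 1 (rule 225): 001000101101
Gen 2 (rule 109): 101010111111
Gen 3 (rule 225): 010101011111
Gen 4 (rule 109): 011111110001
Gen 5 (rule 225): 001111110100
Gen 6 (rule 109): 101000011101
Gen 7 (rule 225): 010011001110
Gen 8 (rule 109): 010011001010
Gen 9 (rule 225): 000001000100
Gen 10 (rule 109): 111101010101
Gen 11 (rule 225): 011110101010
Gen 12 (rule 109): 010011111110
Gen 13 (rule 225): 000001111110
Gen 14 (rule 109): 111101000010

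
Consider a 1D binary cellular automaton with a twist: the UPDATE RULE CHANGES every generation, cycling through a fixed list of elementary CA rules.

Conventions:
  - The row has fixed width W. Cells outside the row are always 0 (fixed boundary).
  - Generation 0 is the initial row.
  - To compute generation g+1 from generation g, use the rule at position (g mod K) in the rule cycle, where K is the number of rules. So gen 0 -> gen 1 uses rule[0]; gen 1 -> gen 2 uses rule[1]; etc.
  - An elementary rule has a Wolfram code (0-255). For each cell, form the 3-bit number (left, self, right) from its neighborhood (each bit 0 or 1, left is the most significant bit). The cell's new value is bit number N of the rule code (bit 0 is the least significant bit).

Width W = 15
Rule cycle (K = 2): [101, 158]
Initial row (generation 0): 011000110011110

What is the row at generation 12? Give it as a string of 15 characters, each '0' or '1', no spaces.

Gen 0: 011000110011110
Gen 1 (rule 101): 001010010000010
Gen 2 (rule 158): 011011111000111
Gen 3 (rule 101): 001100001010001
Gen 4 (rule 158): 011010011011011
Gen 5 (rule 101): 001110001101101
Gen 6 (rule 158): 011101011001001
Gen 7 (rule 101): 000111101001001
Gen 8 (rule 158): 001111001111111
Gen 9 (rule 101): 100001000000001
Gen 10 (rule 158): 110011100000011
Gen 11 (rule 101): 010000101111001
Gen 12 (rule 158): 111001101110111

Answer: 111001101110111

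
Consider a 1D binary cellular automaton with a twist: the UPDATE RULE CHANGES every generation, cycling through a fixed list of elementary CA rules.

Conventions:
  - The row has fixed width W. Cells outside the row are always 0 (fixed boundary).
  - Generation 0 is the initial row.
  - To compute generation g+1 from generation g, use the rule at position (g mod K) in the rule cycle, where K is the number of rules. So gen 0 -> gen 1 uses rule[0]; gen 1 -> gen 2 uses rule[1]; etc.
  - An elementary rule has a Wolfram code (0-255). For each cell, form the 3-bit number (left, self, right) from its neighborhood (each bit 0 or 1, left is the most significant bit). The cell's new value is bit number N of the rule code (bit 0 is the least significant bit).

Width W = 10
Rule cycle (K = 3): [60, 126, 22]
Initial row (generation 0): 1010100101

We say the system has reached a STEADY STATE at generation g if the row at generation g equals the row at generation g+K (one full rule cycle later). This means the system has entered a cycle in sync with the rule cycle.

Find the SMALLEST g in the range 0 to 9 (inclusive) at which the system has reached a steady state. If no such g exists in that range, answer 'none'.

Gen 0: 1010100101
Gen 1 (rule 60): 1111110111
Gen 2 (rule 126): 1000011101
Gen 3 (rule 22): 1100100001
Gen 4 (rule 60): 1010110001
Gen 5 (rule 126): 1111111011
Gen 6 (rule 22): 0000000000
Gen 7 (rule 60): 0000000000
Gen 8 (rule 126): 0000000000
Gen 9 (rule 22): 0000000000
Gen 10 (rule 60): 0000000000
Gen 11 (rule 126): 0000000000
Gen 12 (rule 22): 0000000000

Answer: 6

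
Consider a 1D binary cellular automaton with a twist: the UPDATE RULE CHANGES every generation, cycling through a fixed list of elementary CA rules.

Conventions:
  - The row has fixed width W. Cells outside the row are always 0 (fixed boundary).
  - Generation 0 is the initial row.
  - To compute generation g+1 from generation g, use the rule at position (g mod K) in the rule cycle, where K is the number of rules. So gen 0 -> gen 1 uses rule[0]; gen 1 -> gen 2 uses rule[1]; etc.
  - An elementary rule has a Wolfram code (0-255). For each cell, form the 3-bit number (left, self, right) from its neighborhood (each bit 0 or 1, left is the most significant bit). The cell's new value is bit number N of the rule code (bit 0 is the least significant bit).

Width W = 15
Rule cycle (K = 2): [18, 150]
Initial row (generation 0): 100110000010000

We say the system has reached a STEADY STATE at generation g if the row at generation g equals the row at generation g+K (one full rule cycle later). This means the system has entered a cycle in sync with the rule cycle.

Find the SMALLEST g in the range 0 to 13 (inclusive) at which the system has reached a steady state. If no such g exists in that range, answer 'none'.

Answer: 9

Derivation:
Gen 0: 100110000010000
Gen 1 (rule 18): 011001000101000
Gen 2 (rule 150): 100111101101100
Gen 3 (rule 18): 011000000000010
Gen 4 (rule 150): 100100000000111
Gen 5 (rule 18): 011010000001000
Gen 6 (rule 150): 100011000011100
Gen 7 (rule 18): 010100100100010
Gen 8 (rule 150): 110111111110111
Gen 9 (rule 18): 000000000000000
Gen 10 (rule 150): 000000000000000
Gen 11 (rule 18): 000000000000000
Gen 12 (rule 150): 000000000000000
Gen 13 (rule 18): 000000000000000
Gen 14 (rule 150): 000000000000000
Gen 15 (rule 18): 000000000000000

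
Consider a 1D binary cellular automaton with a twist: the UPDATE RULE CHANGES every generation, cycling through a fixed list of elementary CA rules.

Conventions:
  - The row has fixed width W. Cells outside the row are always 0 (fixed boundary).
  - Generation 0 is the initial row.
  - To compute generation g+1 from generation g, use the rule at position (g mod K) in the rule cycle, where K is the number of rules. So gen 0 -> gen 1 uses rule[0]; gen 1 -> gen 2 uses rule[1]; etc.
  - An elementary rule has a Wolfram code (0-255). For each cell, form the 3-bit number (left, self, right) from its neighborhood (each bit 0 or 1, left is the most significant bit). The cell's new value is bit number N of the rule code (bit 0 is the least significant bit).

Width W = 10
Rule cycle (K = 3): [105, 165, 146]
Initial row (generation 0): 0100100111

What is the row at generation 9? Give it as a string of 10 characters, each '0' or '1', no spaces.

Gen 0: 0100100111
Gen 1 (rule 105): 0000000101
Gen 2 (rule 165): 1111110111
Gen 3 (rule 146): 0111100010
Gen 4 (rule 105): 0100101000
Gen 5 (rule 165): 0100111011
Gen 6 (rule 146): 1011010000
Gen 7 (rule 105): 0111100111
Gen 8 (rule 165): 0011000010
Gen 9 (rule 146): 0100100101

Answer: 0100100101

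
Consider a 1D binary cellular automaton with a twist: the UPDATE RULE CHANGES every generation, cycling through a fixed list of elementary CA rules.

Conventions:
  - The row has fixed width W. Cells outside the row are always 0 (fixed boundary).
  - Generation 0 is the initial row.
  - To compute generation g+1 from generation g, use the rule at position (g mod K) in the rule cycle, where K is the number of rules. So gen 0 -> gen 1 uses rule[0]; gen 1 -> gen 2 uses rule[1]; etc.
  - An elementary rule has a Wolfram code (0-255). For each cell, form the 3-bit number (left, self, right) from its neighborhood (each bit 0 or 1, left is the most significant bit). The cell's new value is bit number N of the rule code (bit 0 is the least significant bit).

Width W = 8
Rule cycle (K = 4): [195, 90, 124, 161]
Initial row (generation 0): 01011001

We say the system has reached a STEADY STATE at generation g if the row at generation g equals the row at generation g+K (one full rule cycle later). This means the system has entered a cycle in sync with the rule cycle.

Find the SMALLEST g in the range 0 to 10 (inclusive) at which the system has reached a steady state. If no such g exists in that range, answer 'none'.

Gen 0: 01011001
Gen 1 (rule 195): 10001010
Gen 2 (rule 90): 01010001
Gen 3 (rule 124): 01111001
Gen 4 (rule 161): 00110000
Gen 5 (rule 195): 11010111
Gen 6 (rule 90): 11000101
Gen 7 (rule 124): 11100111
Gen 8 (rule 161): 01000010
Gen 9 (rule 195): 10011100
Gen 10 (rule 90): 01110110
Gen 11 (rule 124): 01011111
Gen 12 (rule 161): 00101110
Gen 13 (rule 195): 11000110
Gen 14 (rule 90): 11101111

Answer: none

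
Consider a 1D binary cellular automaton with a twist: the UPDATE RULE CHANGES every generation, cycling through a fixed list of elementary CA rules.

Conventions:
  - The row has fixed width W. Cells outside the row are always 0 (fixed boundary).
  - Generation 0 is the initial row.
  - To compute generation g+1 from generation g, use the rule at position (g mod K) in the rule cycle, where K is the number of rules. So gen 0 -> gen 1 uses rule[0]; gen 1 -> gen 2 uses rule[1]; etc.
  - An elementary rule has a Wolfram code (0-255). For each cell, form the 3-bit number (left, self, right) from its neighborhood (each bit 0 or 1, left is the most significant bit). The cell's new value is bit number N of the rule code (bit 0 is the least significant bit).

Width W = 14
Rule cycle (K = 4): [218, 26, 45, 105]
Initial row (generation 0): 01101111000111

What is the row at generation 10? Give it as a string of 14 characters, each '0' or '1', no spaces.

Answer: 00001000101000

Derivation:
Gen 0: 01101111000111
Gen 1 (rule 218): 11101111101111
Gen 2 (rule 26): 10001000001000
Gen 3 (rule 45): 10101011101011
Gen 4 (rule 105): 01010110110111
Gen 5 (rule 218): 10000110110111
Gen 6 (rule 26): 01001100100100
Gen 7 (rule 45): 01001000100101
Gen 8 (rule 105): 00000010000010
Gen 9 (rule 218): 00000101000101
Gen 10 (rule 26): 00001000101000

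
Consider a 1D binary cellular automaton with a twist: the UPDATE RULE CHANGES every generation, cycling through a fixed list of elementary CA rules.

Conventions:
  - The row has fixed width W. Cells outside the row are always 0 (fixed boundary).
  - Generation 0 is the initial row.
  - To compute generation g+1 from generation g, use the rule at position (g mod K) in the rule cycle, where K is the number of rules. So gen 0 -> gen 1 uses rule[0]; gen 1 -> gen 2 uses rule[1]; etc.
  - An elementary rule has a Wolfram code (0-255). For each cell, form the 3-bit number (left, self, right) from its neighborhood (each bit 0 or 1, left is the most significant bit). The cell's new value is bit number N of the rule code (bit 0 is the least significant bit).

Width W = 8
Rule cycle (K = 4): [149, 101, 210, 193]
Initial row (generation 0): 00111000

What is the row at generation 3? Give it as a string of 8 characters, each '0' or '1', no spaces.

Answer: 01101110

Derivation:
Gen 0: 00111000
Gen 1 (rule 149): 10010111
Gen 2 (rule 101): 10011001
Gen 3 (rule 210): 01101110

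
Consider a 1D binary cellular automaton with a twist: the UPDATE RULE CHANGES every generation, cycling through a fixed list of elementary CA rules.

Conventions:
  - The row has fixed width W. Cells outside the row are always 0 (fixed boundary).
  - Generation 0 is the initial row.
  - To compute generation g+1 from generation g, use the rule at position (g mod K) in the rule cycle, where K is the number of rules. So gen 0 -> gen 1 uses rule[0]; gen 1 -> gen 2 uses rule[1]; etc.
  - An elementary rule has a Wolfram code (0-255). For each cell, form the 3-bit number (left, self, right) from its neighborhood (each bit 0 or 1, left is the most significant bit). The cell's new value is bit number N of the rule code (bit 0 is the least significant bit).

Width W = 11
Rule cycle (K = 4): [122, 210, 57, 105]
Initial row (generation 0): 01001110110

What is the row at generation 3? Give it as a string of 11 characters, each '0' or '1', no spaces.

Answer: 11010101000

Derivation:
Gen 0: 01001110110
Gen 1 (rule 122): 10111011111
Gen 2 (rule 210): 00011001111
Gen 3 (rule 57): 11010101000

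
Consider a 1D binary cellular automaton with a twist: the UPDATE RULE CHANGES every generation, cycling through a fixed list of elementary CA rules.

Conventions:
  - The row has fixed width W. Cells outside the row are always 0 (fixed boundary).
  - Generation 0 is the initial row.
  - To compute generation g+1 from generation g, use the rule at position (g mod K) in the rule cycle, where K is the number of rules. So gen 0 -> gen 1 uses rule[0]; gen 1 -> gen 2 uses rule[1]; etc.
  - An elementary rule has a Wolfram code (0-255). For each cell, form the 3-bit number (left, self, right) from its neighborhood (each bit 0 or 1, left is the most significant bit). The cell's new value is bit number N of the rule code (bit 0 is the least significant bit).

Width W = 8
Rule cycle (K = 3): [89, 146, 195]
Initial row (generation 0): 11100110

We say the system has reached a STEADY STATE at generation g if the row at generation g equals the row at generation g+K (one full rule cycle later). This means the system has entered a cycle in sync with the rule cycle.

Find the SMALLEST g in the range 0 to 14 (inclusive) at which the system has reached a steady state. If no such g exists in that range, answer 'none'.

Answer: 10

Derivation:
Gen 0: 11100110
Gen 1 (rule 89): 10110111
Gen 2 (rule 146): 00000010
Gen 3 (rule 195): 11111100
Gen 4 (rule 89): 10000111
Gen 5 (rule 146): 01001010
Gen 6 (rule 195): 10010000
Gen 7 (rule 89): 01001111
Gen 8 (rule 146): 10110110
Gen 9 (rule 195): 00010010
Gen 10 (rule 89): 11001001
Gen 11 (rule 146): 00110110
Gen 12 (rule 195): 11010010
Gen 13 (rule 89): 11001001
Gen 14 (rule 146): 00110110
Gen 15 (rule 195): 11010010
Gen 16 (rule 89): 11001001
Gen 17 (rule 146): 00110110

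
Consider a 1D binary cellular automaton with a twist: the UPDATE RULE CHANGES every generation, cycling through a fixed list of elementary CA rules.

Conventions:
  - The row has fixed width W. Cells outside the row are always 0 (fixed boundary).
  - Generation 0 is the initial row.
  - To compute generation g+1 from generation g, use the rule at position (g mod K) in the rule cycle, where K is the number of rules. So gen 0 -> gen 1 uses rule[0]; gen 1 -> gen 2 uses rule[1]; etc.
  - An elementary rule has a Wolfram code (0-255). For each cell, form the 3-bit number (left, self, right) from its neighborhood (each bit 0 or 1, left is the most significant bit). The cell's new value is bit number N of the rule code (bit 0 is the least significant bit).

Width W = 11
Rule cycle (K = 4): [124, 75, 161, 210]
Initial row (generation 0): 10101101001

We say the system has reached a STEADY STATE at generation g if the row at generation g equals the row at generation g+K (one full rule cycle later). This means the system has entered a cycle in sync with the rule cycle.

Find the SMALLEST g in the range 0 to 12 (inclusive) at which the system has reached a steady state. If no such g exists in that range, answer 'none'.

Answer: none

Derivation:
Gen 0: 10101101001
Gen 1 (rule 124): 11111111101
Gen 2 (rule 75): 10000000100
Gen 3 (rule 161): 00111110001
Gen 4 (rule 210): 01011111010
Gen 5 (rule 124): 01110001111
Gen 6 (rule 75): 11010111001
Gen 7 (rule 161): 00101010000
Gen 8 (rule 210): 01000001000
Gen 9 (rule 124): 01100001100
Gen 10 (rule 75): 11101111101
Gen 11 (rule 161): 01010111010
Gen 12 (rule 210): 10000011001
Gen 13 (rule 124): 11000011101
Gen 14 (rule 75): 11011110100
Gen 15 (rule 161): 00101101001
Gen 16 (rule 210): 01000100110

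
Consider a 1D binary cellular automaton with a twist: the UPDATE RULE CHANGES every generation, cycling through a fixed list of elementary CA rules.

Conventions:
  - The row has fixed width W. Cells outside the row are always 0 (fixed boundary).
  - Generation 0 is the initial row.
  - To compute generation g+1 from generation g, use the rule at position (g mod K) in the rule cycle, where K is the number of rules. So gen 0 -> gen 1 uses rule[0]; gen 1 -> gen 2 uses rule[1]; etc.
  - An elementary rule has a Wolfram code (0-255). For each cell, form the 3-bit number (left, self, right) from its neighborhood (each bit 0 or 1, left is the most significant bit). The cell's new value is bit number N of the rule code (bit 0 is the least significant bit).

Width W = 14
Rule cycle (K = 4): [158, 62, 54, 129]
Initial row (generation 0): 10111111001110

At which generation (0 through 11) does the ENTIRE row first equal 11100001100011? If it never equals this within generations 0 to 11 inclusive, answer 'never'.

Gen 0: 10111111001110
Gen 1 (rule 158): 10111110111101
Gen 2 (rule 62): 11100001100011
Gen 3 (rule 54): 00010010010100
Gen 4 (rule 129): 11000000000001
Gen 5 (rule 158): 10100000000011
Gen 6 (rule 62): 11110000000110
Gen 7 (rule 54): 00001000001001
Gen 8 (rule 129): 11100011100000
Gen 9 (rule 158): 11010111010000
Gen 10 (rule 62): 10111100111000
Gen 11 (rule 54): 11000011000100

Answer: 2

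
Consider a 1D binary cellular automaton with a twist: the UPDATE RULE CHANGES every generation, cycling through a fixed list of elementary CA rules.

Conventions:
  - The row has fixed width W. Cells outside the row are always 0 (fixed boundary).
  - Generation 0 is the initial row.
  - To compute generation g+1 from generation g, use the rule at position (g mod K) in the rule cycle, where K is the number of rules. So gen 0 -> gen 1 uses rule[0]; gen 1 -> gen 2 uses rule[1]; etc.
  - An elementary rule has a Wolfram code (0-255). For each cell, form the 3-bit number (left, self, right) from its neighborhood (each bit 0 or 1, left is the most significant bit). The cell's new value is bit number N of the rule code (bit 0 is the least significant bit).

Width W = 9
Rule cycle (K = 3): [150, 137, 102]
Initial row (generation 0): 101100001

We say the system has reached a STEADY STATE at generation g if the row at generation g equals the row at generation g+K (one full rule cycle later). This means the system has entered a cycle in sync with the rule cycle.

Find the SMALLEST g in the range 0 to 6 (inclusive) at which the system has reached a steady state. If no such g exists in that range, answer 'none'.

Gen 0: 101100001
Gen 1 (rule 150): 100010011
Gen 2 (rule 137): 001000010
Gen 3 (rule 102): 011000110
Gen 4 (rule 150): 100101001
Gen 5 (rule 137): 000000000
Gen 6 (rule 102): 000000000
Gen 7 (rule 150): 000000000
Gen 8 (rule 137): 111111111
Gen 9 (rule 102): 000000001

Answer: none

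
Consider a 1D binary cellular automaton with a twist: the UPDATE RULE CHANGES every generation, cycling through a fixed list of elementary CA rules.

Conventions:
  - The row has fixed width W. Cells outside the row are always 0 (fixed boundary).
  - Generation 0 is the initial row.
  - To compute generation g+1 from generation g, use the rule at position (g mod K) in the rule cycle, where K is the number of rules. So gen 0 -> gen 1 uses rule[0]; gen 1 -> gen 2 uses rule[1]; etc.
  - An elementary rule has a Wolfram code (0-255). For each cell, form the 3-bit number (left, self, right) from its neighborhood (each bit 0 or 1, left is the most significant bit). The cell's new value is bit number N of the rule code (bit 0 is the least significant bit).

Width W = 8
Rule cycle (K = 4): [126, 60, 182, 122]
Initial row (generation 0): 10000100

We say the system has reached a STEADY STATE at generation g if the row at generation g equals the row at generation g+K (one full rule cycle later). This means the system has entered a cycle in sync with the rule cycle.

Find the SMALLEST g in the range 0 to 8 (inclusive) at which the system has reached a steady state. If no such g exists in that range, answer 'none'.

Answer: none

Derivation:
Gen 0: 10000100
Gen 1 (rule 126): 11001110
Gen 2 (rule 60): 10101001
Gen 3 (rule 182): 11111111
Gen 4 (rule 122): 10000001
Gen 5 (rule 126): 11000011
Gen 6 (rule 60): 10100010
Gen 7 (rule 182): 11110111
Gen 8 (rule 122): 10011101
Gen 9 (rule 126): 11110111
Gen 10 (rule 60): 10001100
Gen 11 (rule 182): 11010010
Gen 12 (rule 122): 11101101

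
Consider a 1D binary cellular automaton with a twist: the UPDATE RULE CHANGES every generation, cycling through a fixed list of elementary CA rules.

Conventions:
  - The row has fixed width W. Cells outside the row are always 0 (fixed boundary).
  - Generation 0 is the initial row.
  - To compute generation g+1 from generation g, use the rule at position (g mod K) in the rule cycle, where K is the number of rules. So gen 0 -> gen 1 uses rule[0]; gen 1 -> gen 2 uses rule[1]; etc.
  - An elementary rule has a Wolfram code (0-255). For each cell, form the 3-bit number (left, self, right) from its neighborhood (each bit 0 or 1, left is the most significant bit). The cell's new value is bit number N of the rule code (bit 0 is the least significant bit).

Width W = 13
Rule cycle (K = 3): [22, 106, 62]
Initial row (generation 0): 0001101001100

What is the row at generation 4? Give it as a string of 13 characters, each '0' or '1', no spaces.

Answer: 0000000000001

Derivation:
Gen 0: 0001101001100
Gen 1 (rule 22): 0010001110010
Gen 2 (rule 106): 0100011010100
Gen 3 (rule 62): 1110110111110
Gen 4 (rule 22): 0000000000001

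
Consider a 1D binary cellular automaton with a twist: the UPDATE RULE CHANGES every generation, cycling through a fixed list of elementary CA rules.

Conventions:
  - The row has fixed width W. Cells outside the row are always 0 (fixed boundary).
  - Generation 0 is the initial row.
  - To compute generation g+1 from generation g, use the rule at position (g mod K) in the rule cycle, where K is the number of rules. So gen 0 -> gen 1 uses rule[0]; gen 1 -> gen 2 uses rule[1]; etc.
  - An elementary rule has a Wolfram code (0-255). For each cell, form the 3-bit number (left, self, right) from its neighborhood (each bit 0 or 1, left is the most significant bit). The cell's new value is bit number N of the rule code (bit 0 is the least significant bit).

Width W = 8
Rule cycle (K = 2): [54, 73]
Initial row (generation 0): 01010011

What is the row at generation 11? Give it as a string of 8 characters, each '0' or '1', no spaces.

Answer: 11001111

Derivation:
Gen 0: 01010011
Gen 1 (rule 54): 11111100
Gen 2 (rule 73): 10000101
Gen 3 (rule 54): 11001111
Gen 4 (rule 73): 11001001
Gen 5 (rule 54): 00111111
Gen 6 (rule 73): 10100001
Gen 7 (rule 54): 11110011
Gen 8 (rule 73): 10010011
Gen 9 (rule 54): 11111100
Gen 10 (rule 73): 10000101
Gen 11 (rule 54): 11001111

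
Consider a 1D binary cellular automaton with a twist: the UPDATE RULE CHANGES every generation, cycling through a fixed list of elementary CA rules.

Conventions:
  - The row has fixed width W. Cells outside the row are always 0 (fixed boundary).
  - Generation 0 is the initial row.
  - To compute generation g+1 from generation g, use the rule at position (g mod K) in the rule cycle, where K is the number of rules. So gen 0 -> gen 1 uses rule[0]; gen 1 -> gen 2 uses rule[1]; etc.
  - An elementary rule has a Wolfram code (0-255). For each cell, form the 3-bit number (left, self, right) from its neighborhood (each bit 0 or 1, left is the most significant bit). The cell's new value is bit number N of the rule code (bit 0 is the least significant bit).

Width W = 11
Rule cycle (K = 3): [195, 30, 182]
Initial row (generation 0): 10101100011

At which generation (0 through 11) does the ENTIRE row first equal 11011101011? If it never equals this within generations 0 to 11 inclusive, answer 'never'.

Gen 0: 10101100011
Gen 1 (rule 195): 00000101101
Gen 2 (rule 30): 00001101001
Gen 3 (rule 182): 00010011111
Gen 4 (rule 195): 11100101111
Gen 5 (rule 30): 10011101000
Gen 6 (rule 182): 11101011100
Gen 7 (rule 195): 01100001101
Gen 8 (rule 30): 11010011001
Gen 9 (rule 182): 00111100111
Gen 10 (rule 195): 11011101011
Gen 11 (rule 30): 10010001010

Answer: 10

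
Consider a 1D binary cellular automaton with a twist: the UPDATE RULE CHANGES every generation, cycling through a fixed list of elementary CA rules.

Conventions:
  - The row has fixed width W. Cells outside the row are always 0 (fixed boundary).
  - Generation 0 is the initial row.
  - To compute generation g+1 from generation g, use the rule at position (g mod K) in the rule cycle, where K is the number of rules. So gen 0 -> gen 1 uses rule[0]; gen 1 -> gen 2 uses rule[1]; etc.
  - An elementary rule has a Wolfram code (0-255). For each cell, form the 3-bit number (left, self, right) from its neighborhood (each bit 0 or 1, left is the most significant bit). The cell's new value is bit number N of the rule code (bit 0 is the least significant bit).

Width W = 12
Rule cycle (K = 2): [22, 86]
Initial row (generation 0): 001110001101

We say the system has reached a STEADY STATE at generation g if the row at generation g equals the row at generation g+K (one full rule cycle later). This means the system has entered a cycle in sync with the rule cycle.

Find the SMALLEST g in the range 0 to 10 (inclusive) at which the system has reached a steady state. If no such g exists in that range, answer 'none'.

Gen 0: 001110001101
Gen 1 (rule 22): 010001010001
Gen 2 (rule 86): 111011011011
Gen 3 (rule 22): 000000000000
Gen 4 (rule 86): 000000000000
Gen 5 (rule 22): 000000000000
Gen 6 (rule 86): 000000000000
Gen 7 (rule 22): 000000000000
Gen 8 (rule 86): 000000000000
Gen 9 (rule 22): 000000000000
Gen 10 (rule 86): 000000000000
Gen 11 (rule 22): 000000000000
Gen 12 (rule 86): 000000000000

Answer: 3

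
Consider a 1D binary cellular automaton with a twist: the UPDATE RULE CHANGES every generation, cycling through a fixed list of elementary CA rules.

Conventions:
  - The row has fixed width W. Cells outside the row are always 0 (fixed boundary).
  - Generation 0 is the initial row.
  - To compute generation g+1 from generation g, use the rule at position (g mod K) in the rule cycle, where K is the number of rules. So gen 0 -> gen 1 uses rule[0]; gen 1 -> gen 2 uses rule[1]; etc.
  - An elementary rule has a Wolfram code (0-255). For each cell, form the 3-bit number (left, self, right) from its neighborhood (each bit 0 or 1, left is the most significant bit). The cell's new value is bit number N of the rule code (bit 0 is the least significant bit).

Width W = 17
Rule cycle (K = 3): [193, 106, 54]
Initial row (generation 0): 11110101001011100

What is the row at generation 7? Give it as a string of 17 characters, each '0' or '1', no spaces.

Answer: 00011100111101000

Derivation:
Gen 0: 11110101001011100
Gen 1 (rule 193): 01110000000001101
Gen 2 (rule 106): 11010000000011110
Gen 3 (rule 54): 00111000000100001
Gen 4 (rule 193): 10011011110001100
Gen 5 (rule 106): 00111110010011100
Gen 6 (rule 54): 01000001111100010
Gen 7 (rule 193): 00011100111101000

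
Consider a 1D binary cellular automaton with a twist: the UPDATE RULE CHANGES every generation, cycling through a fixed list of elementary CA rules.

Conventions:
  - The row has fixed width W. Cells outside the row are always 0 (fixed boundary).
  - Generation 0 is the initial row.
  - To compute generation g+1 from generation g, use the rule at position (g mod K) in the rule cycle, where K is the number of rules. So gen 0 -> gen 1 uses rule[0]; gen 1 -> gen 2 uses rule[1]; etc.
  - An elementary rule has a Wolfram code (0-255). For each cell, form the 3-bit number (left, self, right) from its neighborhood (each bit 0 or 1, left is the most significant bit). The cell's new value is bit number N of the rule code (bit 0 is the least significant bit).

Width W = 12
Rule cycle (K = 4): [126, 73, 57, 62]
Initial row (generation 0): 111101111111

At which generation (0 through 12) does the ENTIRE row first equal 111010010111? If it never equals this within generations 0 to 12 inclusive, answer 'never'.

Answer: never

Derivation:
Gen 0: 111101111111
Gen 1 (rule 126): 100111000001
Gen 2 (rule 73): 000101011100
Gen 3 (rule 57): 110010110011
Gen 4 (rule 62): 101111101110
Gen 5 (rule 126): 111000111011
Gen 6 (rule 73): 101010101011
Gen 7 (rule 57): 010101010110
Gen 8 (rule 62): 111111111101
Gen 9 (rule 126): 100000000111
Gen 10 (rule 73): 001111110101
Gen 11 (rule 57): 101000001010
Gen 12 (rule 62): 111100011111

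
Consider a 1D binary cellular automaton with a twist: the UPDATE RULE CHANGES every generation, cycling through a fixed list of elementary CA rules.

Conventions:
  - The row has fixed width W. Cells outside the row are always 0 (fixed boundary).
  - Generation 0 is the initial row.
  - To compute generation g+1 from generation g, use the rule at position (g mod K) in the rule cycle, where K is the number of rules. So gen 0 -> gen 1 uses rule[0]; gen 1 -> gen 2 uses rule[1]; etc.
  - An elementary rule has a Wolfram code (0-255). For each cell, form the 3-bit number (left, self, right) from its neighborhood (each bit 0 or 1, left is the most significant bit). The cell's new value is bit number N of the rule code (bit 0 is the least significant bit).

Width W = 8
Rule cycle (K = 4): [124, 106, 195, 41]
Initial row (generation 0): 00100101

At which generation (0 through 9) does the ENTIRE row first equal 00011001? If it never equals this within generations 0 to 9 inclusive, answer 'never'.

Answer: 9

Derivation:
Gen 0: 00100101
Gen 1 (rule 124): 00110111
Gen 2 (rule 106): 01111101
Gen 3 (rule 195): 10111100
Gen 4 (rule 41): 01100001
Gen 5 (rule 124): 01110001
Gen 6 (rule 106): 11010010
Gen 7 (rule 195): 01000100
Gen 8 (rule 41): 00010001
Gen 9 (rule 124): 00011001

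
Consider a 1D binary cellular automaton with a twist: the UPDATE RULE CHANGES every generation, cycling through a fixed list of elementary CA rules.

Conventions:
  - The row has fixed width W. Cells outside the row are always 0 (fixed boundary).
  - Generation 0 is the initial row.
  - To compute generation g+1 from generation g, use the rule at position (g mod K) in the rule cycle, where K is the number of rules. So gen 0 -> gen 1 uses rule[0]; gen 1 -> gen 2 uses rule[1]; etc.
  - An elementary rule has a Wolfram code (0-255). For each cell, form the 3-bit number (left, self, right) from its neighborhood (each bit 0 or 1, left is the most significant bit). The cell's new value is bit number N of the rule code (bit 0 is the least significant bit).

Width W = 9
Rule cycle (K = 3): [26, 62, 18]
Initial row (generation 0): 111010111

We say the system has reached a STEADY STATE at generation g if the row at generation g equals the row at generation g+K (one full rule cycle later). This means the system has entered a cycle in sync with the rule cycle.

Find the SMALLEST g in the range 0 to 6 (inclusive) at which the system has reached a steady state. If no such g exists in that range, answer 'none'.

Answer: 6

Derivation:
Gen 0: 111010111
Gen 1 (rule 26): 100000100
Gen 2 (rule 62): 110001110
Gen 3 (rule 18): 001010001
Gen 4 (rule 26): 010001010
Gen 5 (rule 62): 111011111
Gen 6 (rule 18): 000000000
Gen 7 (rule 26): 000000000
Gen 8 (rule 62): 000000000
Gen 9 (rule 18): 000000000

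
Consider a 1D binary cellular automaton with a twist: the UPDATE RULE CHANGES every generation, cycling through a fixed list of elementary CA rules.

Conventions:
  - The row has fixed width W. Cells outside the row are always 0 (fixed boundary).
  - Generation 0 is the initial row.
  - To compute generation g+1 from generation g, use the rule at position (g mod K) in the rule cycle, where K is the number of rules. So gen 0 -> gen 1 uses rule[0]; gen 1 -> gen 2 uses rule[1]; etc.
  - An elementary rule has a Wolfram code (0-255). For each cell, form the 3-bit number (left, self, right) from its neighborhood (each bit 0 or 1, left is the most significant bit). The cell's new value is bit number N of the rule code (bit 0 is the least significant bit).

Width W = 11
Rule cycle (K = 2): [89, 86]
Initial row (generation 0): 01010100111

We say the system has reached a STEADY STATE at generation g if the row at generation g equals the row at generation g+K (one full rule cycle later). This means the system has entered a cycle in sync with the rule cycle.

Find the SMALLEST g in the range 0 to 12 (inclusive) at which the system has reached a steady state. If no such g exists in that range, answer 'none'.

Answer: none

Derivation:
Gen 0: 01010100111
Gen 1 (rule 89): 00000010101
Gen 2 (rule 86): 00000110101
Gen 3 (rule 89): 11110110000
Gen 4 (rule 86): 00010011000
Gen 5 (rule 89): 11001011111
Gen 6 (rule 86): 01111000001
Gen 7 (rule 89): 01001111100
Gen 8 (rule 86): 11110000110
Gen 9 (rule 89): 10011110111
Gen 10 (rule 86): 11100010001
Gen 11 (rule 89): 10111001100
Gen 12 (rule 86): 10001110110
Gen 13 (rule 89): 01101010111
Gen 14 (rule 86): 10101010001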